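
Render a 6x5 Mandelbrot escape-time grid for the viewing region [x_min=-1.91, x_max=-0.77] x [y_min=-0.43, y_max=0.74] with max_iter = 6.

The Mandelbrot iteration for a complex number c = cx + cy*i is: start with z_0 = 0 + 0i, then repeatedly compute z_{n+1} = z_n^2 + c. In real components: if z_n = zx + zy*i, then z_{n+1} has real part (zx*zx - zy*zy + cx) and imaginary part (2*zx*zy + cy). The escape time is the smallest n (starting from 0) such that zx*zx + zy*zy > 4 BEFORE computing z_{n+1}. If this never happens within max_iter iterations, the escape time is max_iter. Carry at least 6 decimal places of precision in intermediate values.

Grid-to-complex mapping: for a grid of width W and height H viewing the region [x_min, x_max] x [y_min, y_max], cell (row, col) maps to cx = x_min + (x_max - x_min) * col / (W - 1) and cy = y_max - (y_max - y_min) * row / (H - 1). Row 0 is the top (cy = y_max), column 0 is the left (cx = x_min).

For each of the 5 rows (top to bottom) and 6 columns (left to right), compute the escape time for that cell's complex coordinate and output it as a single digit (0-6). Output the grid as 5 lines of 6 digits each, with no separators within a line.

(row=0, col=0): c = -1.9100 + 0.7400i → escape time 1
(row=0, col=1): c = -1.6820 + 0.7400i → escape time 3
(row=0, col=2): c = -1.4540 + 0.7400i → escape time 3
(row=0, col=3): c = -1.2260 + 0.7400i → escape time 3
(row=0, col=4): c = -0.9980 + 0.7400i → escape time 4
(row=0, col=5): c = -0.7700 + 0.7400i → escape time 4
(row=1, col=0): c = -1.9100 + 0.4475i → escape time 3
(row=1, col=1): c = -1.6820 + 0.4475i → escape time 3
(row=1, col=2): c = -1.4540 + 0.4475i → escape time 3
(row=1, col=3): c = -1.2260 + 0.4475i → escape time 6
(row=1, col=4): c = -0.9980 + 0.4475i → escape time 5
(row=1, col=5): c = -0.7700 + 0.4475i → escape time 6
(row=2, col=0): c = -1.9100 + 0.1550i → escape time 4
(row=2, col=1): c = -1.6820 + 0.1550i → escape time 4
(row=2, col=2): c = -1.4540 + 0.1550i → escape time 6
(row=2, col=3): c = -1.2260 + 0.1550i → escape time 6
(row=2, col=4): c = -0.9980 + 0.1550i → escape time 6
(row=2, col=5): c = -0.7700 + 0.1550i → escape time 6
(row=3, col=0): c = -1.9100 + -0.1375i → escape time 4
(row=3, col=1): c = -1.6820 + -0.1375i → escape time 5
(row=3, col=2): c = -1.4540 + -0.1375i → escape time 6
(row=3, col=3): c = -1.2260 + -0.1375i → escape time 6
(row=3, col=4): c = -0.9980 + -0.1375i → escape time 6
(row=3, col=5): c = -0.7700 + -0.1375i → escape time 6
(row=4, col=0): c = -1.9100 + -0.4300i → escape time 3
(row=4, col=1): c = -1.6820 + -0.4300i → escape time 3
(row=4, col=2): c = -1.4540 + -0.4300i → escape time 4
(row=4, col=3): c = -1.2260 + -0.4300i → escape time 6
(row=4, col=4): c = -0.9980 + -0.4300i → escape time 6
(row=4, col=5): c = -0.7700 + -0.4300i → escape time 6

Answer: 133344
333656
446666
456666
334666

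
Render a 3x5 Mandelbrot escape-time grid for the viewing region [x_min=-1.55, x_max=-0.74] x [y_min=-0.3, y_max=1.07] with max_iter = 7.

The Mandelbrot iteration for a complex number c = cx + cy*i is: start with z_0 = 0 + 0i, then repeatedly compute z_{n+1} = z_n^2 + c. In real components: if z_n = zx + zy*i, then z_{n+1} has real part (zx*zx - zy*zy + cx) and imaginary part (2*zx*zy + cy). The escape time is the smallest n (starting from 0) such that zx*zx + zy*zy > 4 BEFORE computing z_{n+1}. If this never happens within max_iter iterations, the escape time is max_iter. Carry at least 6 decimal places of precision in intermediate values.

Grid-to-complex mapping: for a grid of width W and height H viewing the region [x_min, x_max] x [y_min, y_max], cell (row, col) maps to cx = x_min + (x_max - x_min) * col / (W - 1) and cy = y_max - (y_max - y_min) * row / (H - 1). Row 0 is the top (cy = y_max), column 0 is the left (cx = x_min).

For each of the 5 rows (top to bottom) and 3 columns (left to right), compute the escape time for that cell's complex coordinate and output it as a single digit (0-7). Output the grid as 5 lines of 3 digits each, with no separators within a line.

(row=0, col=0): c = -1.5500 + 1.0700i → escape time 2
(row=0, col=1): c = -1.1450 + 1.0700i → escape time 3
(row=0, col=2): c = -0.7400 + 1.0700i → escape time 3
(row=1, col=0): c = -1.5500 + 0.7275i → escape time 3
(row=1, col=1): c = -1.1450 + 0.7275i → escape time 3
(row=1, col=2): c = -0.7400 + 0.7275i → escape time 4
(row=2, col=0): c = -1.5500 + 0.3850i → escape time 4
(row=2, col=1): c = -1.1450 + 0.3850i → escape time 7
(row=2, col=2): c = -0.7400 + 0.3850i → escape time 7
(row=3, col=0): c = -1.5500 + 0.0425i → escape time 7
(row=3, col=1): c = -1.1450 + 0.0425i → escape time 7
(row=3, col=2): c = -0.7400 + 0.0425i → escape time 7
(row=4, col=0): c = -1.5500 + -0.3000i → escape time 4
(row=4, col=1): c = -1.1450 + -0.3000i → escape time 7
(row=4, col=2): c = -0.7400 + -0.3000i → escape time 7

Answer: 233
334
477
777
477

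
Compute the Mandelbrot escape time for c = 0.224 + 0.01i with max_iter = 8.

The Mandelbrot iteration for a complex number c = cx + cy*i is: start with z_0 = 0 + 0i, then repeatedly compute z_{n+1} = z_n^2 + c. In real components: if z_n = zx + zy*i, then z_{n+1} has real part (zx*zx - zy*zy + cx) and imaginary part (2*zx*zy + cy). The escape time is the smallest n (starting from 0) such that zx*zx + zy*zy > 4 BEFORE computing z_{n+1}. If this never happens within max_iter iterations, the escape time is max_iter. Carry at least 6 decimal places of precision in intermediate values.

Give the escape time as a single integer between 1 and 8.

z_0 = 0 + 0i, c = 0.2240 + 0.0100i
Iter 1: z = 0.2240 + 0.0100i, |z|^2 = 0.0503
Iter 2: z = 0.2741 + 0.0145i, |z|^2 = 0.0753
Iter 3: z = 0.2989 + 0.0179i, |z|^2 = 0.0897
Iter 4: z = 0.3130 + 0.0207i, |z|^2 = 0.0984
Iter 5: z = 0.3216 + 0.0230i, |z|^2 = 0.1039
Iter 6: z = 0.3269 + 0.0248i, |z|^2 = 0.1075
Iter 7: z = 0.3302 + 0.0262i, |z|^2 = 0.1097

Answer: 8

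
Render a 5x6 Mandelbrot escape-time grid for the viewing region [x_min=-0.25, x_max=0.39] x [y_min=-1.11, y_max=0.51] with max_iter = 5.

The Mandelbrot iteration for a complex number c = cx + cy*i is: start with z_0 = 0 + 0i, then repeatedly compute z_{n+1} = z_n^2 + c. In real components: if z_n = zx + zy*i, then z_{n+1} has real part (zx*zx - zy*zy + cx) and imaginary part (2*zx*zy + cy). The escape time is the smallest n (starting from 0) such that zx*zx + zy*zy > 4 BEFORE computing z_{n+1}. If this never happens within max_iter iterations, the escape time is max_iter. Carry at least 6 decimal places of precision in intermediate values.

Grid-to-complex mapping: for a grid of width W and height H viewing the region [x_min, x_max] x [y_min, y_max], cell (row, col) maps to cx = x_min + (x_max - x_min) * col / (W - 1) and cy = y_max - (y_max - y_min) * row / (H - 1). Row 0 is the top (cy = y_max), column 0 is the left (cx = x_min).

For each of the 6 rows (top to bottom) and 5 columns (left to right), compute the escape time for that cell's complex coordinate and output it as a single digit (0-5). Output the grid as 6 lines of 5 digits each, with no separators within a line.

(row=0, col=0): c = -0.2500 + 0.5100i → escape time 5
(row=0, col=1): c = -0.0900 + 0.5100i → escape time 5
(row=0, col=2): c = 0.0700 + 0.5100i → escape time 5
(row=0, col=3): c = 0.2300 + 0.5100i → escape time 5
(row=0, col=4): c = 0.3900 + 0.5100i → escape time 5
(row=1, col=0): c = -0.2500 + 0.1860i → escape time 5
(row=1, col=1): c = -0.0900 + 0.1860i → escape time 5
(row=1, col=2): c = 0.0700 + 0.1860i → escape time 5
(row=1, col=3): c = 0.2300 + 0.1860i → escape time 5
(row=1, col=4): c = 0.3900 + 0.1860i → escape time 5
(row=2, col=0): c = -0.2500 + -0.1380i → escape time 5
(row=2, col=1): c = -0.0900 + -0.1380i → escape time 5
(row=2, col=2): c = 0.0700 + -0.1380i → escape time 5
(row=2, col=3): c = 0.2300 + -0.1380i → escape time 5
(row=2, col=4): c = 0.3900 + -0.1380i → escape time 5
(row=3, col=0): c = -0.2500 + -0.4620i → escape time 5
(row=3, col=1): c = -0.0900 + -0.4620i → escape time 5
(row=3, col=2): c = 0.0700 + -0.4620i → escape time 5
(row=3, col=3): c = 0.2300 + -0.4620i → escape time 5
(row=3, col=4): c = 0.3900 + -0.4620i → escape time 5
(row=4, col=0): c = -0.2500 + -0.7860i → escape time 5
(row=4, col=1): c = -0.0900 + -0.7860i → escape time 5
(row=4, col=2): c = 0.0700 + -0.7860i → escape time 5
(row=4, col=3): c = 0.2300 + -0.7860i → escape time 5
(row=4, col=4): c = 0.3900 + -0.7860i → escape time 4
(row=5, col=0): c = -0.2500 + -1.1100i → escape time 5
(row=5, col=1): c = -0.0900 + -1.1100i → escape time 5
(row=5, col=2): c = 0.0700 + -1.1100i → escape time 4
(row=5, col=3): c = 0.2300 + -1.1100i → escape time 3
(row=5, col=4): c = 0.3900 + -1.1100i → escape time 2

Answer: 55555
55555
55555
55555
55554
55432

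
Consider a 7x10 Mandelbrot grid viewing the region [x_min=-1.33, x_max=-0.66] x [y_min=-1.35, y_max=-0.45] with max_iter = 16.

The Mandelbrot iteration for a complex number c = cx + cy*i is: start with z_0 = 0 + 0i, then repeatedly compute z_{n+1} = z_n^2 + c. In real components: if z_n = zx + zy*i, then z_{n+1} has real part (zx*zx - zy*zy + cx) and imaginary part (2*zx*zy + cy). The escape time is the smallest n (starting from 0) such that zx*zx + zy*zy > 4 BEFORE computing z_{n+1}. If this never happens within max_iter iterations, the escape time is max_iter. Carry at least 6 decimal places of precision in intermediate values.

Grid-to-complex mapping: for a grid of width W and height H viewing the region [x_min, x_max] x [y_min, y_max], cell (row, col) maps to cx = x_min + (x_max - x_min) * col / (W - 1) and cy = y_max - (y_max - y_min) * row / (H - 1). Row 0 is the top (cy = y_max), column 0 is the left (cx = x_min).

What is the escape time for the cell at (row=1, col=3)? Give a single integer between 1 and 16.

Answer: 5

Derivation:
z_0 = 0 + 0i, c = -0.9950 + -0.5500i
Iter 1: z = -0.9950 + -0.5500i, |z|^2 = 1.2925
Iter 2: z = -0.3075 + 0.5445i, |z|^2 = 0.3910
Iter 3: z = -1.1969 + -0.8848i, |z|^2 = 2.2156
Iter 4: z = -0.3453 + 1.5682i, |z|^2 = 2.5785
Iter 5: z = -3.3350 + -1.6329i, |z|^2 = 13.7889
Escaped at iteration 5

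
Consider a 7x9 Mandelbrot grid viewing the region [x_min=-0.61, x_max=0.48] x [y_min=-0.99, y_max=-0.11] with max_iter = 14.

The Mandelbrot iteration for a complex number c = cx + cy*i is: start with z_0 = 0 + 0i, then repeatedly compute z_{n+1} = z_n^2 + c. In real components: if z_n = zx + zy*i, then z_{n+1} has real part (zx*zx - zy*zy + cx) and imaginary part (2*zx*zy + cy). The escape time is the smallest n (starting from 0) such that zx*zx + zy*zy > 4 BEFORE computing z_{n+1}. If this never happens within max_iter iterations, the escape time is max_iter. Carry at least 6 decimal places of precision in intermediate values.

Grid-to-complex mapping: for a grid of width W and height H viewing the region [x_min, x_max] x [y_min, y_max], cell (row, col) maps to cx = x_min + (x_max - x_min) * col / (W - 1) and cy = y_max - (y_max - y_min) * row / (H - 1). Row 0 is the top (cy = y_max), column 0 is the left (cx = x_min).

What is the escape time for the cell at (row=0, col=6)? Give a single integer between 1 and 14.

Answer: 5

Derivation:
z_0 = 0 + 0i, c = 0.4800 + -0.1100i
Iter 1: z = 0.4800 + -0.1100i, |z|^2 = 0.2425
Iter 2: z = 0.6983 + -0.2156i, |z|^2 = 0.5341
Iter 3: z = 0.9211 + -0.4111i, |z|^2 = 1.0175
Iter 4: z = 1.1595 + -0.8674i, |z|^2 = 2.0968
Iter 5: z = 1.0721 + -2.1214i, |z|^2 = 5.6498
Escaped at iteration 5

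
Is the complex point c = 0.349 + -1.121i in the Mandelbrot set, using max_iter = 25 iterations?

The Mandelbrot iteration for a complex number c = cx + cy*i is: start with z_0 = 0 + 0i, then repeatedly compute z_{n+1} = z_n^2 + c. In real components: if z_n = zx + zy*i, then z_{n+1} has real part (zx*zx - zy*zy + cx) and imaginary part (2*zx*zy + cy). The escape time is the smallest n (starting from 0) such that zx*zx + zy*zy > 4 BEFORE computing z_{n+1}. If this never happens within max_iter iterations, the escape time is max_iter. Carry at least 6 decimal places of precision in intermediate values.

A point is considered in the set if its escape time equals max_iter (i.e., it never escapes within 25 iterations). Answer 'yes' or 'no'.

z_0 = 0 + 0i, c = 0.3490 + -1.1210i
Iter 1: z = 0.3490 + -1.1210i, |z|^2 = 1.3784
Iter 2: z = -0.7858 + -1.9035i, |z|^2 = 4.2407
Escaped at iteration 2

Answer: no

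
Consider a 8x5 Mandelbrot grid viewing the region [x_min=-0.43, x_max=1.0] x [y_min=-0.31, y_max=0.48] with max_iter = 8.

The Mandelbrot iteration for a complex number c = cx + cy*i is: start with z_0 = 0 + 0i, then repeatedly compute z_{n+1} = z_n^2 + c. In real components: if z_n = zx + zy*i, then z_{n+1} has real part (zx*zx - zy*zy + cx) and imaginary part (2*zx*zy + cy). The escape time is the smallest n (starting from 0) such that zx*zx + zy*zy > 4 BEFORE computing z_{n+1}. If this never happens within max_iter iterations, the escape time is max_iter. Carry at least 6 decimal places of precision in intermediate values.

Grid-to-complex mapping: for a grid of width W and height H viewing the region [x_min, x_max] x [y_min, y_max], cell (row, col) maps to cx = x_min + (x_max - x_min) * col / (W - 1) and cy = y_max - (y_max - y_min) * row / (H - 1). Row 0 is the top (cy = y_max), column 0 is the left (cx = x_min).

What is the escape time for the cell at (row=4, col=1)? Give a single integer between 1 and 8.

z_0 = 0 + 0i, c = -0.2257 + -0.3100i
Iter 1: z = -0.2257 + -0.3100i, |z|^2 = 0.1470
Iter 2: z = -0.2709 + -0.1701i, |z|^2 = 0.1023
Iter 3: z = -0.1813 + -0.2179i, |z|^2 = 0.0803
Iter 4: z = -0.2403 + -0.2310i, |z|^2 = 0.1111
Iter 5: z = -0.2213 + -0.1990i, |z|^2 = 0.0886
Iter 6: z = -0.2163 + -0.2219i, |z|^2 = 0.0960
Iter 7: z = -0.2282 + -0.2140i, |z|^2 = 0.0979

Answer: 8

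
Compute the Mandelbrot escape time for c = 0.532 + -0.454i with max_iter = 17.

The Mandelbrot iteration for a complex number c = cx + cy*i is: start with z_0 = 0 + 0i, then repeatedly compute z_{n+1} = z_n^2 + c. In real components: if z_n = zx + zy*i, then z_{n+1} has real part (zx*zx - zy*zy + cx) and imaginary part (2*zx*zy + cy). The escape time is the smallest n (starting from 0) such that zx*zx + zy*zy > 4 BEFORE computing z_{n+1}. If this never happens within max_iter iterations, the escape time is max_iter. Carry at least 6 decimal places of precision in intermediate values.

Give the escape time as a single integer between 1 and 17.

Answer: 4

Derivation:
z_0 = 0 + 0i, c = 0.5320 + -0.4540i
Iter 1: z = 0.5320 + -0.4540i, |z|^2 = 0.4891
Iter 2: z = 0.6089 + -0.9371i, |z|^2 = 1.2488
Iter 3: z = 0.0247 + -1.5952i, |z|^2 = 2.5452
Iter 4: z = -2.0119 + -0.5328i, |z|^2 = 4.3317
Escaped at iteration 4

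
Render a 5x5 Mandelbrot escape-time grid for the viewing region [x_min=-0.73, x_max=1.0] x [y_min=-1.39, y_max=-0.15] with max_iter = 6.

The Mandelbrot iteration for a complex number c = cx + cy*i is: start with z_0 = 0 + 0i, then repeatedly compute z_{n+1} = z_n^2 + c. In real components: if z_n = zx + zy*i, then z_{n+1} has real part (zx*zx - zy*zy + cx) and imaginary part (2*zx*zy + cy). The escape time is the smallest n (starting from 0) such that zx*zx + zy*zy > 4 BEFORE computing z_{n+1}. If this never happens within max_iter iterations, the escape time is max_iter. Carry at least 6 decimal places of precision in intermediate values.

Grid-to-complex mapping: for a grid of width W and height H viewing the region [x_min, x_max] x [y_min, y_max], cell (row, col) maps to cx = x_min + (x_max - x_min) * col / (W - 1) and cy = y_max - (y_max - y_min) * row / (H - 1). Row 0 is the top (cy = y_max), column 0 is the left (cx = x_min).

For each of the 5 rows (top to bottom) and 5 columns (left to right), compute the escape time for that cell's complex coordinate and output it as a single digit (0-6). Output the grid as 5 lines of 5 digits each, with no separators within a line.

(row=0, col=0): c = -0.7300 + -0.1500i → escape time 6
(row=0, col=1): c = -0.2975 + -0.1500i → escape time 6
(row=0, col=2): c = 0.1350 + -0.1500i → escape time 6
(row=0, col=3): c = 0.5675 + -0.1500i → escape time 4
(row=0, col=4): c = 1.0000 + -0.1500i → escape time 2
(row=1, col=0): c = -0.7300 + -0.4600i → escape time 6
(row=1, col=1): c = -0.2975 + -0.4600i → escape time 6
(row=1, col=2): c = 0.1350 + -0.4600i → escape time 6
(row=1, col=3): c = 0.5675 + -0.4600i → escape time 4
(row=1, col=4): c = 1.0000 + -0.4600i → escape time 2
(row=2, col=0): c = -0.7300 + -0.7700i → escape time 4
(row=2, col=1): c = -0.2975 + -0.7700i → escape time 6
(row=2, col=2): c = 0.1350 + -0.7700i → escape time 6
(row=2, col=3): c = 0.5675 + -0.7700i → escape time 3
(row=2, col=4): c = 1.0000 + -0.7700i → escape time 2
(row=3, col=0): c = -0.7300 + -1.0800i → escape time 3
(row=3, col=1): c = -0.2975 + -1.0800i → escape time 5
(row=3, col=2): c = 0.1350 + -1.0800i → escape time 4
(row=3, col=3): c = 0.5675 + -1.0800i → escape time 2
(row=3, col=4): c = 1.0000 + -1.0800i → escape time 2
(row=4, col=0): c = -0.7300 + -1.3900i → escape time 2
(row=4, col=1): c = -0.2975 + -1.3900i → escape time 2
(row=4, col=2): c = 0.1350 + -1.3900i → escape time 2
(row=4, col=3): c = 0.5675 + -1.3900i → escape time 2
(row=4, col=4): c = 1.0000 + -1.3900i → escape time 2

Answer: 66642
66642
46632
35422
22222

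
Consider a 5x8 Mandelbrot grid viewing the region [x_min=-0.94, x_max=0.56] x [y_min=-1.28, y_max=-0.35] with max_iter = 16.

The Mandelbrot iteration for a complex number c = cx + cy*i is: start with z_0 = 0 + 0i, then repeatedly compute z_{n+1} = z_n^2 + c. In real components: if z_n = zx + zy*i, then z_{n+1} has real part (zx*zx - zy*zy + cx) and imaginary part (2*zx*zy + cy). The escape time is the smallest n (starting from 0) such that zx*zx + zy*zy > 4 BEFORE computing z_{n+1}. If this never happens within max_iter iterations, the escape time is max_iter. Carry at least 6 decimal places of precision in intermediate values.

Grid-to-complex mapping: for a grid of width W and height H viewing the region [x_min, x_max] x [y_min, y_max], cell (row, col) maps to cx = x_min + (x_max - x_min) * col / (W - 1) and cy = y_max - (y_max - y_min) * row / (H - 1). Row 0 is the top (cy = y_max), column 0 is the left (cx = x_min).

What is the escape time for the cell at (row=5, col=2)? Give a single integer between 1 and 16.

z_0 = 0 + 0i, c = -0.1900 + -1.0143i
Iter 1: z = -0.1900 + -1.0143i, |z|^2 = 1.0649
Iter 2: z = -1.1827 + -0.6289i, |z|^2 = 1.7942
Iter 3: z = 0.8133 + 0.4732i, |z|^2 = 0.8853
Iter 4: z = 0.2475 + -0.2446i, |z|^2 = 0.1211
Iter 5: z = -0.1886 + -1.1354i, |z|^2 = 1.3247
Iter 6: z = -1.4435 + -0.5860i, |z|^2 = 2.4272
Iter 7: z = 1.5503 + 0.6776i, |z|^2 = 2.8626
Iter 8: z = 1.7544 + 1.0867i, |z|^2 = 4.2587
Escaped at iteration 8

Answer: 8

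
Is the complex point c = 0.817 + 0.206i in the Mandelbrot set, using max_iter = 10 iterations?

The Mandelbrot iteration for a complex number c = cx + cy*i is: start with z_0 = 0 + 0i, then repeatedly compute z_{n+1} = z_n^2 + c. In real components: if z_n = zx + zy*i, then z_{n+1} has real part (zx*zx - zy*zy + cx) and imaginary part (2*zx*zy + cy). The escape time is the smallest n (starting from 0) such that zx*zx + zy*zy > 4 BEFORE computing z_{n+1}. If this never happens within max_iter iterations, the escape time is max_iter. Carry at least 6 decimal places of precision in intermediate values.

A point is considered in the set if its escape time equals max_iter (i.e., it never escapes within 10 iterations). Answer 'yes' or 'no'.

Answer: no

Derivation:
z_0 = 0 + 0i, c = 0.8170 + 0.2060i
Iter 1: z = 0.8170 + 0.2060i, |z|^2 = 0.7099
Iter 2: z = 1.4421 + 0.5426i, |z|^2 = 2.3739
Iter 3: z = 2.6021 + 1.7709i, |z|^2 = 9.9071
Escaped at iteration 3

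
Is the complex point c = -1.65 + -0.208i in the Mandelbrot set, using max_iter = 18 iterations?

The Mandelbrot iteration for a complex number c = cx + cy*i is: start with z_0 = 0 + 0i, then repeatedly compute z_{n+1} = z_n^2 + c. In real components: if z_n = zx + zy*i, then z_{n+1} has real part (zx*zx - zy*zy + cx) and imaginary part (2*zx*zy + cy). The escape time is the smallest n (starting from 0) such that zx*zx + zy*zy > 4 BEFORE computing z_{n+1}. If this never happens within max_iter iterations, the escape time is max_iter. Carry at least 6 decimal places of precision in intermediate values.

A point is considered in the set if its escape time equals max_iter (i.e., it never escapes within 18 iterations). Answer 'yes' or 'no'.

Answer: no

Derivation:
z_0 = 0 + 0i, c = -1.6500 + -0.2080i
Iter 1: z = -1.6500 + -0.2080i, |z|^2 = 2.7658
Iter 2: z = 1.0292 + 0.4784i, |z|^2 = 1.2882
Iter 3: z = -0.8195 + 0.7768i, |z|^2 = 1.2750
Iter 4: z = -1.5817 + -1.4812i, |z|^2 = 4.6958
Escaped at iteration 4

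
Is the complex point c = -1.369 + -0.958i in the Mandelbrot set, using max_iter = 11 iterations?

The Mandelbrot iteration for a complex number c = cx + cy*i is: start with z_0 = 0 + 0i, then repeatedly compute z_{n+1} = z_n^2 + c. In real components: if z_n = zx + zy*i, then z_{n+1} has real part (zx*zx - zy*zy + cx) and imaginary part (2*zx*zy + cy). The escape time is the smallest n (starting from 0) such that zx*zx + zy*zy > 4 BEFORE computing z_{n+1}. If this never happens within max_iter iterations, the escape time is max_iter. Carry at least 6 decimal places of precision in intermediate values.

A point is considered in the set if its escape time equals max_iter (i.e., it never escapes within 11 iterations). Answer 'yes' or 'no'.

z_0 = 0 + 0i, c = -1.3690 + -0.9580i
Iter 1: z = -1.3690 + -0.9580i, |z|^2 = 2.7919
Iter 2: z = -0.4126 + 1.6650i, |z|^2 = 2.9425
Iter 3: z = -3.9710 + -2.3320i, |z|^2 = 21.2069
Escaped at iteration 3

Answer: no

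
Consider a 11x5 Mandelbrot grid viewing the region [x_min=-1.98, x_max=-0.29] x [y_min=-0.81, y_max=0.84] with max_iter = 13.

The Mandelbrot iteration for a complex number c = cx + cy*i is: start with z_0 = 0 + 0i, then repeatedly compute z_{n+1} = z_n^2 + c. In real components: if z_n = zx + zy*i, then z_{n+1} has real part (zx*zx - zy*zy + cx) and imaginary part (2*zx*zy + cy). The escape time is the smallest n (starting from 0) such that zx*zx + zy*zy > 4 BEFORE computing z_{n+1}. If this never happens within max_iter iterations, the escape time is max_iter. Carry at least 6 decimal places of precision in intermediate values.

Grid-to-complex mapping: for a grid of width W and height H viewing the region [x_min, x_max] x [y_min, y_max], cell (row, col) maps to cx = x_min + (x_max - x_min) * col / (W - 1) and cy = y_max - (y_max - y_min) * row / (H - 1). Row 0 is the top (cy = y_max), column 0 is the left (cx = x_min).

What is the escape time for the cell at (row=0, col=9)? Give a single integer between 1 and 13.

z_0 = 0 + 0i, c = -0.4590 + 0.8400i
Iter 1: z = -0.4590 + 0.8400i, |z|^2 = 0.9163
Iter 2: z = -0.9539 + 0.0689i, |z|^2 = 0.9147
Iter 3: z = 0.4462 + 0.7086i, |z|^2 = 0.7012
Iter 4: z = -0.7620 + 1.4724i, |z|^2 = 2.7485
Iter 5: z = -2.0462 + -1.4039i, |z|^2 = 6.1579
Escaped at iteration 5

Answer: 5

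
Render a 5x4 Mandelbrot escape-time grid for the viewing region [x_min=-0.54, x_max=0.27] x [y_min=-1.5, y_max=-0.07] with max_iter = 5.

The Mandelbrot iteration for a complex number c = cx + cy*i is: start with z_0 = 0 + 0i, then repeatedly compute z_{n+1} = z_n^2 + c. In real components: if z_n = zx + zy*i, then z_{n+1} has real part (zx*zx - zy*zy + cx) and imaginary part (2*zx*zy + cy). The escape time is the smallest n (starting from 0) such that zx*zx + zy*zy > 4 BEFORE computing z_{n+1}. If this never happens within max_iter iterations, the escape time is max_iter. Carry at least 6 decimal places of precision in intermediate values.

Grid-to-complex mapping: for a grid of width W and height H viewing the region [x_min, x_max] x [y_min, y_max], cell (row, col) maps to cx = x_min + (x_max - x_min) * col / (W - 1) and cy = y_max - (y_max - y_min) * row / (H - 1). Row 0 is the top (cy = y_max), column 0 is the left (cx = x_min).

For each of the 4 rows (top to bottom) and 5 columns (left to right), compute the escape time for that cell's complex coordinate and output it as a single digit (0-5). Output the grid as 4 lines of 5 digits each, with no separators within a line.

Answer: 55555
55555
45543
22222

Derivation:
(row=0, col=0): c = -0.5400 + -0.0700i → escape time 5
(row=0, col=1): c = -0.3375 + -0.0700i → escape time 5
(row=0, col=2): c = -0.1350 + -0.0700i → escape time 5
(row=0, col=3): c = 0.0675 + -0.0700i → escape time 5
(row=0, col=4): c = 0.2700 + -0.0700i → escape time 5
(row=1, col=0): c = -0.5400 + -0.5467i → escape time 5
(row=1, col=1): c = -0.3375 + -0.5467i → escape time 5
(row=1, col=2): c = -0.1350 + -0.5467i → escape time 5
(row=1, col=3): c = 0.0675 + -0.5467i → escape time 5
(row=1, col=4): c = 0.2700 + -0.5467i → escape time 5
(row=2, col=0): c = -0.5400 + -1.0233i → escape time 4
(row=2, col=1): c = -0.3375 + -1.0233i → escape time 5
(row=2, col=2): c = -0.1350 + -1.0233i → escape time 5
(row=2, col=3): c = 0.0675 + -1.0233i → escape time 4
(row=2, col=4): c = 0.2700 + -1.0233i → escape time 3
(row=3, col=0): c = -0.5400 + -1.5000i → escape time 2
(row=3, col=1): c = -0.3375 + -1.5000i → escape time 2
(row=3, col=2): c = -0.1350 + -1.5000i → escape time 2
(row=3, col=3): c = 0.0675 + -1.5000i → escape time 2
(row=3, col=4): c = 0.2700 + -1.5000i → escape time 2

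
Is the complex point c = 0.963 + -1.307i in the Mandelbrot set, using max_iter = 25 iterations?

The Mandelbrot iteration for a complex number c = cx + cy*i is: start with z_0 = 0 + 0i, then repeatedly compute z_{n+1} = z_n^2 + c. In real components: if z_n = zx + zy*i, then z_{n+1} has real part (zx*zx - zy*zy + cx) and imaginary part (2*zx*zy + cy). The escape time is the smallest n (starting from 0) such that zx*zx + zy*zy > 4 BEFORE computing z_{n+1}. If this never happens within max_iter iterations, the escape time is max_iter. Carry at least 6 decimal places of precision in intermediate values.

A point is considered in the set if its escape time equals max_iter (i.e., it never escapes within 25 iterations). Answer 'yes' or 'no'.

Answer: no

Derivation:
z_0 = 0 + 0i, c = 0.9630 + -1.3070i
Iter 1: z = 0.9630 + -1.3070i, |z|^2 = 2.6356
Iter 2: z = 0.1821 + -3.8243i, |z|^2 = 14.6583
Escaped at iteration 2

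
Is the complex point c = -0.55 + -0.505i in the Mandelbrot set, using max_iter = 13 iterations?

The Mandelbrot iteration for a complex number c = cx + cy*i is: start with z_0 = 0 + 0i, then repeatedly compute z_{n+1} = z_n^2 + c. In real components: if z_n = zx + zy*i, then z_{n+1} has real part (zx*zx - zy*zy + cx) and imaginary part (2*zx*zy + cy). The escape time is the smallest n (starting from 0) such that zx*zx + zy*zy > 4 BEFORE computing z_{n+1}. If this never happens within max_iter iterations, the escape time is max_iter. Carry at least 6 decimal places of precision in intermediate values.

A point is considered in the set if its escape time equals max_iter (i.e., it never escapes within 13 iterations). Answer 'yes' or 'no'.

Answer: yes

Derivation:
z_0 = 0 + 0i, c = -0.5500 + -0.5050i
Iter 1: z = -0.5500 + -0.5050i, |z|^2 = 0.5575
Iter 2: z = -0.5025 + 0.0505i, |z|^2 = 0.2551
Iter 3: z = -0.3000 + -0.5558i, |z|^2 = 0.3989
Iter 4: z = -0.7689 + -0.1715i, |z|^2 = 0.6206
Iter 5: z = 0.0117 + -0.2412i, |z|^2 = 0.0583
Iter 6: z = -0.6081 + -0.5107i, |z|^2 = 0.6305
Iter 7: z = -0.4410 + 0.1160i, |z|^2 = 0.2080
Iter 8: z = -0.3690 + -0.6073i, |z|^2 = 0.5050
Iter 9: z = -0.7827 + -0.0568i, |z|^2 = 0.6159
Iter 10: z = 0.0594 + -0.4160i, |z|^2 = 0.1766
Iter 11: z = -0.7195 + -0.5544i, |z|^2 = 0.8251
Iter 12: z = -0.3397 + 0.2929i, |z|^2 = 0.2012
Did not escape in 13 iterations → in set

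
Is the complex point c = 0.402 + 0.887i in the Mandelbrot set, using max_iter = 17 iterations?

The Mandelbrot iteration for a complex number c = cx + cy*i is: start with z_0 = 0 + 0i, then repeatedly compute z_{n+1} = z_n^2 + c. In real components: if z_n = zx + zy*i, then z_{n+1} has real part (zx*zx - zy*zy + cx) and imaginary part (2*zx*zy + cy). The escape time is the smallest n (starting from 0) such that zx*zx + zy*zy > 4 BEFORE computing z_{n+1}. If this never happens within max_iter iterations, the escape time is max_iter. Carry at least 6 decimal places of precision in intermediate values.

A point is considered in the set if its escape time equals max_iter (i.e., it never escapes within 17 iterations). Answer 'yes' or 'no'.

Answer: no

Derivation:
z_0 = 0 + 0i, c = 0.4020 + 0.8870i
Iter 1: z = 0.4020 + 0.8870i, |z|^2 = 0.9484
Iter 2: z = -0.2232 + 1.6001i, |z|^2 = 2.6103
Iter 3: z = -2.1087 + 0.1728i, |z|^2 = 4.4764
Escaped at iteration 3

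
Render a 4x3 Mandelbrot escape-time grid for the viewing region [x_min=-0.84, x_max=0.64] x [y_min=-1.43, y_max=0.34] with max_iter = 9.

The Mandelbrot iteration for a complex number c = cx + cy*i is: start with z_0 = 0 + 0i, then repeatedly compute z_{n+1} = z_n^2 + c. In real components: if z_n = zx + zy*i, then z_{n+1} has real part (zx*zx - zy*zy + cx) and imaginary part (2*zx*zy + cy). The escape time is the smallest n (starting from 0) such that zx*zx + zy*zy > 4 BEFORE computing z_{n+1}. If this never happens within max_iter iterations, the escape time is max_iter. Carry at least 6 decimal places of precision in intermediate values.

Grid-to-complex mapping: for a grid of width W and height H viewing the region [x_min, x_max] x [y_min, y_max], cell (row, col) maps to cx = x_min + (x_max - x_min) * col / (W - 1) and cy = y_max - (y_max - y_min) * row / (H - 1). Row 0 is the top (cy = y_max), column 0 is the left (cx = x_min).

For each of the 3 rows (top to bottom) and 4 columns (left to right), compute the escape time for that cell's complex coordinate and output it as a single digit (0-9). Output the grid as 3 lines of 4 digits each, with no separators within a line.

Answer: 8993
5993
2222

Derivation:
(row=0, col=0): c = -0.8400 + 0.3400i → escape time 8
(row=0, col=1): c = -0.3467 + 0.3400i → escape time 9
(row=0, col=2): c = 0.1467 + 0.3400i → escape time 9
(row=0, col=3): c = 0.6400 + 0.3400i → escape time 3
(row=1, col=0): c = -0.8400 + -0.5450i → escape time 5
(row=1, col=1): c = -0.3467 + -0.5450i → escape time 9
(row=1, col=2): c = 0.1467 + -0.5450i → escape time 9
(row=1, col=3): c = 0.6400 + -0.5450i → escape time 3
(row=2, col=0): c = -0.8400 + -1.4300i → escape time 2
(row=2, col=1): c = -0.3467 + -1.4300i → escape time 2
(row=2, col=2): c = 0.1467 + -1.4300i → escape time 2
(row=2, col=3): c = 0.6400 + -1.4300i → escape time 2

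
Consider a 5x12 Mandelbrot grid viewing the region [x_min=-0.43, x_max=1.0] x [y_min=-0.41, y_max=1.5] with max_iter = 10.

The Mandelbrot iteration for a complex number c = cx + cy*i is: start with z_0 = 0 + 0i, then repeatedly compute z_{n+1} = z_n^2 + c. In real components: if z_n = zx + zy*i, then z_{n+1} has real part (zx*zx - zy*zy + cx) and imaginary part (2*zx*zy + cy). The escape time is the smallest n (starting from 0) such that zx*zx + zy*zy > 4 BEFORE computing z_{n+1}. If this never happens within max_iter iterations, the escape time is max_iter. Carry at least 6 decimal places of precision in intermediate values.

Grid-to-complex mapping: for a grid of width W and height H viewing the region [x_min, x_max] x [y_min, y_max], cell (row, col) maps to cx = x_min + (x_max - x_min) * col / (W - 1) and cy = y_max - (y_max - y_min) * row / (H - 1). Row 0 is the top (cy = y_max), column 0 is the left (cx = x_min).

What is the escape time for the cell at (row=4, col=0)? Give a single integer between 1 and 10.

z_0 = 0 + 0i, c = -0.4300 + 0.8055i
Iter 1: z = -0.4300 + 0.8055i, |z|^2 = 0.8337
Iter 2: z = -0.8939 + 0.1128i, |z|^2 = 0.8117
Iter 3: z = 0.3563 + 0.6039i, |z|^2 = 0.4916
Iter 4: z = -0.6677 + 1.2357i, |z|^2 = 1.9729
Iter 5: z = -1.5112 + -0.8448i, |z|^2 = 2.9973
Iter 6: z = 1.1399 + 3.3587i, |z|^2 = 12.5804
Escaped at iteration 6

Answer: 6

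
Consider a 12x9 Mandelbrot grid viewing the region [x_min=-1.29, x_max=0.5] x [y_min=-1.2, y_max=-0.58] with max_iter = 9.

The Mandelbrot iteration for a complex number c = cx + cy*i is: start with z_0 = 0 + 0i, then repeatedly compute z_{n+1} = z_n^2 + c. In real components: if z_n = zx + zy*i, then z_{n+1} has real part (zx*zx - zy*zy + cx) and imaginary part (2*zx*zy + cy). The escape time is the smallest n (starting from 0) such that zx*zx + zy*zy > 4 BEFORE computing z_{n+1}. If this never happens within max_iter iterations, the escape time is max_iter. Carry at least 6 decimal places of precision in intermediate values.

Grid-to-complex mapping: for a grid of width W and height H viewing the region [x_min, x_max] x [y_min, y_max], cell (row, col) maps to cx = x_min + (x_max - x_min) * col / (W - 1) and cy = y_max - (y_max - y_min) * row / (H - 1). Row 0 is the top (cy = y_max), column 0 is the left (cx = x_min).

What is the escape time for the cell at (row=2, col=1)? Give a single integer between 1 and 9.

z_0 = 0 + 0i, c = -1.1273 + -0.7350i
Iter 1: z = -1.1273 + -0.7350i, |z|^2 = 1.8110
Iter 2: z = -0.3968 + 0.9221i, |z|^2 = 1.0077
Iter 3: z = -1.8201 + -1.4667i, |z|^2 = 5.4640
Escaped at iteration 3

Answer: 3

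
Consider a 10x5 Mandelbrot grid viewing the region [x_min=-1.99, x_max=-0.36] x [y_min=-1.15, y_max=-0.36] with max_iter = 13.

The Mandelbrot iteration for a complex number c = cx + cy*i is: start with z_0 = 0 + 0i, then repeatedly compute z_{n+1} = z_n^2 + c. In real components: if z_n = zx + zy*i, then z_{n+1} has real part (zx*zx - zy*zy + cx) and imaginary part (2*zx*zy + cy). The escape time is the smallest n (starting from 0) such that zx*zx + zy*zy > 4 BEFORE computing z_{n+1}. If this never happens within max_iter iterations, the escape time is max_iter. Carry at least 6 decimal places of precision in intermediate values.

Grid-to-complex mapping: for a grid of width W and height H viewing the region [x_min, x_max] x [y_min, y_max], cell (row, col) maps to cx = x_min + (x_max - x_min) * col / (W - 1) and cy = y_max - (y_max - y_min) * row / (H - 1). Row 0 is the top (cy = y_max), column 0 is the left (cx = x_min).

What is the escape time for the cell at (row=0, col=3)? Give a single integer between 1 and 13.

z_0 = 0 + 0i, c = -1.4467 + -0.3600i
Iter 1: z = -1.4467 + -0.3600i, |z|^2 = 2.2224
Iter 2: z = 0.5166 + 0.6816i, |z|^2 = 0.7314
Iter 3: z = -1.6444 + 0.3442i, |z|^2 = 2.8225
Iter 4: z = 1.1389 + -1.4920i, |z|^2 = 3.5231
Iter 5: z = -2.3757 + -3.7584i, |z|^2 = 19.7695
Escaped at iteration 5

Answer: 5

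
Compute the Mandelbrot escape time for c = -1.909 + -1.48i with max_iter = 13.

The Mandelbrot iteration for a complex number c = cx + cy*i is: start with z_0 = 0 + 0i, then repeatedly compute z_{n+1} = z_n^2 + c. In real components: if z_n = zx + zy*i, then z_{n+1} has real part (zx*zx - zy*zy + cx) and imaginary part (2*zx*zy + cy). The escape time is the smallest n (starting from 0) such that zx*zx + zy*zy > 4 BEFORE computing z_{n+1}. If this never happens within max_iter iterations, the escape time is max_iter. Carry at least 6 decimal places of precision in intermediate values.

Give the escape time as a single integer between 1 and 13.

z_0 = 0 + 0i, c = -1.9090 + -1.4800i
Iter 1: z = -1.9090 + -1.4800i, |z|^2 = 5.8347
Escaped at iteration 1

Answer: 1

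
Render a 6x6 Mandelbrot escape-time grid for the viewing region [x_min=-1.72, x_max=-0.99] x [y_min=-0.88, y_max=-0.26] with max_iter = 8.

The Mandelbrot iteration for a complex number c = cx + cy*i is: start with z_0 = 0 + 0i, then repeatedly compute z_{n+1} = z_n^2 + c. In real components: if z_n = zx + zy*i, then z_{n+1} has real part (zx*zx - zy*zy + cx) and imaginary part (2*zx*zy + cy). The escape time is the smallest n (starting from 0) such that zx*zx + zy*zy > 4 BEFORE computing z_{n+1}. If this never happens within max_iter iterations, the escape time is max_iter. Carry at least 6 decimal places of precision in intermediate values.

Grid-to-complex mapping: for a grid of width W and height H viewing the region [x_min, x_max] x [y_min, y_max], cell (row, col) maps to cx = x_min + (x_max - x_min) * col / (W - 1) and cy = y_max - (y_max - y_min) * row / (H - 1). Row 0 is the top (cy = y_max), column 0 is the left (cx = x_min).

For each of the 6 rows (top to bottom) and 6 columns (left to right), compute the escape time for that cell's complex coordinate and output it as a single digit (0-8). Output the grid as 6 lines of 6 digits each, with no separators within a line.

Answer: 455888
345878
333455
333334
333333
233333

Derivation:
(row=0, col=0): c = -1.7200 + -0.2600i → escape time 4
(row=0, col=1): c = -1.5740 + -0.2600i → escape time 5
(row=0, col=2): c = -1.4280 + -0.2600i → escape time 5
(row=0, col=3): c = -1.2820 + -0.2600i → escape time 8
(row=0, col=4): c = -1.1360 + -0.2600i → escape time 8
(row=0, col=5): c = -0.9900 + -0.2600i → escape time 8
(row=1, col=0): c = -1.7200 + -0.3840i → escape time 3
(row=1, col=1): c = -1.5740 + -0.3840i → escape time 4
(row=1, col=2): c = -1.4280 + -0.3840i → escape time 5
(row=1, col=3): c = -1.2820 + -0.3840i → escape time 8
(row=1, col=4): c = -1.1360 + -0.3840i → escape time 7
(row=1, col=5): c = -0.9900 + -0.3840i → escape time 8
(row=2, col=0): c = -1.7200 + -0.5080i → escape time 3
(row=2, col=1): c = -1.5740 + -0.5080i → escape time 3
(row=2, col=2): c = -1.4280 + -0.5080i → escape time 3
(row=2, col=3): c = -1.2820 + -0.5080i → escape time 4
(row=2, col=4): c = -1.1360 + -0.5080i → escape time 5
(row=2, col=5): c = -0.9900 + -0.5080i → escape time 5
(row=3, col=0): c = -1.7200 + -0.6320i → escape time 3
(row=3, col=1): c = -1.5740 + -0.6320i → escape time 3
(row=3, col=2): c = -1.4280 + -0.6320i → escape time 3
(row=3, col=3): c = -1.2820 + -0.6320i → escape time 3
(row=3, col=4): c = -1.1360 + -0.6320i → escape time 3
(row=3, col=5): c = -0.9900 + -0.6320i → escape time 4
(row=4, col=0): c = -1.7200 + -0.7560i → escape time 3
(row=4, col=1): c = -1.5740 + -0.7560i → escape time 3
(row=4, col=2): c = -1.4280 + -0.7560i → escape time 3
(row=4, col=3): c = -1.2820 + -0.7560i → escape time 3
(row=4, col=4): c = -1.1360 + -0.7560i → escape time 3
(row=4, col=5): c = -0.9900 + -0.7560i → escape time 3
(row=5, col=0): c = -1.7200 + -0.8800i → escape time 2
(row=5, col=1): c = -1.5740 + -0.8800i → escape time 3
(row=5, col=2): c = -1.4280 + -0.8800i → escape time 3
(row=5, col=3): c = -1.2820 + -0.8800i → escape time 3
(row=5, col=4): c = -1.1360 + -0.8800i → escape time 3
(row=5, col=5): c = -0.9900 + -0.8800i → escape time 3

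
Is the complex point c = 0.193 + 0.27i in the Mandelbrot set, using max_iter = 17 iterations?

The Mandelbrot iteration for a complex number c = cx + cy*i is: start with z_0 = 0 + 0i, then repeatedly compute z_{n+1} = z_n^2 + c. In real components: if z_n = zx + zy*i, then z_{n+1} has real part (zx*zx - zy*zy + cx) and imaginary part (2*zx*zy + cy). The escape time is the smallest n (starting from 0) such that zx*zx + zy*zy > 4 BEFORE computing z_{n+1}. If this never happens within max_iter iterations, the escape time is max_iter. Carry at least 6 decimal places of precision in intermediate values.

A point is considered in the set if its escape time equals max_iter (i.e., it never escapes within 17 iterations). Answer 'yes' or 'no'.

z_0 = 0 + 0i, c = 0.1930 + 0.2700i
Iter 1: z = 0.1930 + 0.2700i, |z|^2 = 0.1101
Iter 2: z = 0.1573 + 0.3742i, |z|^2 = 0.1648
Iter 3: z = 0.0777 + 0.3878i, |z|^2 = 0.1564
Iter 4: z = 0.0487 + 0.3303i, |z|^2 = 0.1114
Iter 5: z = 0.0863 + 0.3022i, |z|^2 = 0.0987
Iter 6: z = 0.1091 + 0.3221i, |z|^2 = 0.1157
Iter 7: z = 0.1011 + 0.3403i, |z|^2 = 0.1260
Iter 8: z = 0.0874 + 0.3388i, |z|^2 = 0.1225
Iter 9: z = 0.0858 + 0.3292i, |z|^2 = 0.1158
Iter 10: z = 0.0920 + 0.3265i, |z|^2 = 0.1151
Iter 11: z = 0.0948 + 0.3301i, |z|^2 = 0.1179
Iter 12: z = 0.0931 + 0.3326i, |z|^2 = 0.1193
Iter 13: z = 0.0910 + 0.3319i, |z|^2 = 0.1184
Iter 14: z = 0.0911 + 0.3304i, |z|^2 = 0.1175
Iter 15: z = 0.0921 + 0.3302i, |z|^2 = 0.1175
Iter 16: z = 0.0924 + 0.3308i, |z|^2 = 0.1180
Did not escape in 17 iterations → in set

Answer: yes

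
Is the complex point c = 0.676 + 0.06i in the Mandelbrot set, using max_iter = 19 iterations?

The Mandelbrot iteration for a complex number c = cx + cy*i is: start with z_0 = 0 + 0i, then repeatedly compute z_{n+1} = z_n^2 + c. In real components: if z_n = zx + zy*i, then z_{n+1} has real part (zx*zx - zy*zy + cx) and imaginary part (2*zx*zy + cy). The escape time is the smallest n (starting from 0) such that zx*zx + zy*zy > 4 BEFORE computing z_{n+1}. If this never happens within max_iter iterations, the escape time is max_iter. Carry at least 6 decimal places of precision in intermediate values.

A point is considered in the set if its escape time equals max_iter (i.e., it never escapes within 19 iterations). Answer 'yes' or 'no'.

z_0 = 0 + 0i, c = 0.6760 + 0.0600i
Iter 1: z = 0.6760 + 0.0600i, |z|^2 = 0.4606
Iter 2: z = 1.1294 + 0.1411i, |z|^2 = 1.2954
Iter 3: z = 1.9316 + 0.3788i, |z|^2 = 3.8744
Iter 4: z = 4.2635 + 1.5232i, |z|^2 = 20.4978
Escaped at iteration 4

Answer: no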